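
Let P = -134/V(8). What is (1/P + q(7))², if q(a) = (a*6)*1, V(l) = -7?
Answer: 31753225/17956 ≈ 1768.4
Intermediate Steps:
P = 134/7 (P = -134/(-7) = -134*(-⅐) = 134/7 ≈ 19.143)
q(a) = 6*a (q(a) = (6*a)*1 = 6*a)
(1/P + q(7))² = (1/(134/7) + 6*7)² = (7/134 + 42)² = (5635/134)² = 31753225/17956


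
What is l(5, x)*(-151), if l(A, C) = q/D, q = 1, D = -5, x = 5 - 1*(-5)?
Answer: 151/5 ≈ 30.200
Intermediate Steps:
x = 10 (x = 5 + 5 = 10)
l(A, C) = -⅕ (l(A, C) = 1/(-5) = -⅕*1 = -⅕)
l(5, x)*(-151) = -⅕*(-151) = 151/5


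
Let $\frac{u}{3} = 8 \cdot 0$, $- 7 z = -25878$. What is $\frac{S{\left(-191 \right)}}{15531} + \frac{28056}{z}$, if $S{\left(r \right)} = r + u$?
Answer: $\frac{507536909}{66985203} \approx 7.5769$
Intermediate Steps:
$z = \frac{25878}{7}$ ($z = \left(- \frac{1}{7}\right) \left(-25878\right) = \frac{25878}{7} \approx 3696.9$)
$u = 0$ ($u = 3 \cdot 8 \cdot 0 = 3 \cdot 0 = 0$)
$S{\left(r \right)} = r$ ($S{\left(r \right)} = r + 0 = r$)
$\frac{S{\left(-191 \right)}}{15531} + \frac{28056}{z} = - \frac{191}{15531} + \frac{28056}{\frac{25878}{7}} = \left(-191\right) \frac{1}{15531} + 28056 \cdot \frac{7}{25878} = - \frac{191}{15531} + \frac{32732}{4313} = \frac{507536909}{66985203}$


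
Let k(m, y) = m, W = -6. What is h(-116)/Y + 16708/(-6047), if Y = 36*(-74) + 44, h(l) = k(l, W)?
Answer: -10768377/3960785 ≈ -2.7188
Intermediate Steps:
h(l) = l
Y = -2620 (Y = -2664 + 44 = -2620)
h(-116)/Y + 16708/(-6047) = -116/(-2620) + 16708/(-6047) = -116*(-1/2620) + 16708*(-1/6047) = 29/655 - 16708/6047 = -10768377/3960785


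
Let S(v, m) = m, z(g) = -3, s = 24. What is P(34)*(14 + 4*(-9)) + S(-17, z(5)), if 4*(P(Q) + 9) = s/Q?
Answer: 3249/17 ≈ 191.12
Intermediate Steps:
P(Q) = -9 + 6/Q (P(Q) = -9 + (24/Q)/4 = -9 + 6/Q)
P(34)*(14 + 4*(-9)) + S(-17, z(5)) = (-9 + 6/34)*(14 + 4*(-9)) - 3 = (-9 + 6*(1/34))*(14 - 36) - 3 = (-9 + 3/17)*(-22) - 3 = -150/17*(-22) - 3 = 3300/17 - 3 = 3249/17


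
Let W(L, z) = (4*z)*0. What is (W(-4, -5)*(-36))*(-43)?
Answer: 0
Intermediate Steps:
W(L, z) = 0
(W(-4, -5)*(-36))*(-43) = (0*(-36))*(-43) = 0*(-43) = 0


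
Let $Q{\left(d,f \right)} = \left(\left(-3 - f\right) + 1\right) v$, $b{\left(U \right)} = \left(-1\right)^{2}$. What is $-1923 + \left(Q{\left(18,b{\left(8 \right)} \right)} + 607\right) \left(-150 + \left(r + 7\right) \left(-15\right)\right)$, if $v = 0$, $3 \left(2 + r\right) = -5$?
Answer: $-123323$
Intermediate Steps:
$r = - \frac{11}{3}$ ($r = -2 + \frac{1}{3} \left(-5\right) = -2 - \frac{5}{3} = - \frac{11}{3} \approx -3.6667$)
$b{\left(U \right)} = 1$
$Q{\left(d,f \right)} = 0$ ($Q{\left(d,f \right)} = \left(\left(-3 - f\right) + 1\right) 0 = \left(-2 - f\right) 0 = 0$)
$-1923 + \left(Q{\left(18,b{\left(8 \right)} \right)} + 607\right) \left(-150 + \left(r + 7\right) \left(-15\right)\right) = -1923 + \left(0 + 607\right) \left(-150 + \left(- \frac{11}{3} + 7\right) \left(-15\right)\right) = -1923 + 607 \left(-150 + \frac{10}{3} \left(-15\right)\right) = -1923 + 607 \left(-150 - 50\right) = -1923 + 607 \left(-200\right) = -1923 - 121400 = -123323$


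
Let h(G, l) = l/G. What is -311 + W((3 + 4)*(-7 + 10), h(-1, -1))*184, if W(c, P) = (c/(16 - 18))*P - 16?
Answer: -5187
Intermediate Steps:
W(c, P) = -16 - P*c/2 (W(c, P) = (c/(-2))*P - 16 = (-c/2)*P - 16 = -P*c/2 - 16 = -16 - P*c/2)
-311 + W((3 + 4)*(-7 + 10), h(-1, -1))*184 = -311 + (-16 - (-1/(-1))*(3 + 4)*(-7 + 10)/2)*184 = -311 + (-16 - (-1*(-1))*7*3/2)*184 = -311 + (-16 - ½*1*21)*184 = -311 + (-16 - 21/2)*184 = -311 - 53/2*184 = -311 - 4876 = -5187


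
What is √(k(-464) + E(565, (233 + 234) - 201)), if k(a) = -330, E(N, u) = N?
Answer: √235 ≈ 15.330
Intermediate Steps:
√(k(-464) + E(565, (233 + 234) - 201)) = √(-330 + 565) = √235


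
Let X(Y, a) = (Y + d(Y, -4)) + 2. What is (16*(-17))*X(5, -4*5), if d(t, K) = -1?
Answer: -1632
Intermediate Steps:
X(Y, a) = 1 + Y (X(Y, a) = (Y - 1) + 2 = (-1 + Y) + 2 = 1 + Y)
(16*(-17))*X(5, -4*5) = (16*(-17))*(1 + 5) = -272*6 = -1632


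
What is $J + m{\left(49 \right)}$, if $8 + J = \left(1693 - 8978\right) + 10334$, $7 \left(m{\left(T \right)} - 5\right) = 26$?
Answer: $\frac{21348}{7} \approx 3049.7$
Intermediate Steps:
$m{\left(T \right)} = \frac{61}{7}$ ($m{\left(T \right)} = 5 + \frac{1}{7} \cdot 26 = 5 + \frac{26}{7} = \frac{61}{7}$)
$J = 3041$ ($J = -8 + \left(\left(1693 - 8978\right) + 10334\right) = -8 + \left(-7285 + 10334\right) = -8 + 3049 = 3041$)
$J + m{\left(49 \right)} = 3041 + \frac{61}{7} = \frac{21348}{7}$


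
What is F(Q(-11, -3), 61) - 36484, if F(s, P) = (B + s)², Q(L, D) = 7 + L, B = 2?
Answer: -36480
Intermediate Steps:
F(s, P) = (2 + s)²
F(Q(-11, -3), 61) - 36484 = (2 + (7 - 11))² - 36484 = (2 - 4)² - 36484 = (-2)² - 36484 = 4 - 36484 = -36480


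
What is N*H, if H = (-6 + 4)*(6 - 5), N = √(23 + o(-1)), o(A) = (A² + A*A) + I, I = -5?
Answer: -4*√5 ≈ -8.9443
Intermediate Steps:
o(A) = -5 + 2*A² (o(A) = (A² + A*A) - 5 = (A² + A²) - 5 = 2*A² - 5 = -5 + 2*A²)
N = 2*√5 (N = √(23 + (-5 + 2*(-1)²)) = √(23 + (-5 + 2*1)) = √(23 + (-5 + 2)) = √(23 - 3) = √20 = 2*√5 ≈ 4.4721)
H = -2 (H = -2*1 = -2)
N*H = (2*√5)*(-2) = -4*√5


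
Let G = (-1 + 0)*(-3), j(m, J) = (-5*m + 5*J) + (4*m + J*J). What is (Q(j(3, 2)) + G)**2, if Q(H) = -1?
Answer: 4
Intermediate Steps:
j(m, J) = J**2 - m + 5*J (j(m, J) = (-5*m + 5*J) + (4*m + J**2) = (-5*m + 5*J) + (J**2 + 4*m) = J**2 - m + 5*J)
G = 3 (G = -1*(-3) = 3)
(Q(j(3, 2)) + G)**2 = (-1 + 3)**2 = 2**2 = 4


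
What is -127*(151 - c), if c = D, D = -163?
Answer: -39878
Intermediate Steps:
c = -163
-127*(151 - c) = -127*(151 - 1*(-163)) = -127*(151 + 163) = -127*314 = -39878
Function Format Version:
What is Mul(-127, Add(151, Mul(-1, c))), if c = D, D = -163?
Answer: -39878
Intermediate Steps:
c = -163
Mul(-127, Add(151, Mul(-1, c))) = Mul(-127, Add(151, Mul(-1, -163))) = Mul(-127, Add(151, 163)) = Mul(-127, 314) = -39878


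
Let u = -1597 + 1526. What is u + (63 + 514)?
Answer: 506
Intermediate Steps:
u = -71
u + (63 + 514) = -71 + (63 + 514) = -71 + 577 = 506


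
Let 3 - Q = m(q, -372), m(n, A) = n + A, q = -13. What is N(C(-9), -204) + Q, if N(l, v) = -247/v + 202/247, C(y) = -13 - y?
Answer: 19652761/50388 ≈ 390.03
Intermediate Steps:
N(l, v) = 202/247 - 247/v (N(l, v) = -247/v + 202*(1/247) = -247/v + 202/247 = 202/247 - 247/v)
m(n, A) = A + n
Q = 388 (Q = 3 - (-372 - 13) = 3 - 1*(-385) = 3 + 385 = 388)
N(C(-9), -204) + Q = (202/247 - 247/(-204)) + 388 = (202/247 - 247*(-1/204)) + 388 = (202/247 + 247/204) + 388 = 102217/50388 + 388 = 19652761/50388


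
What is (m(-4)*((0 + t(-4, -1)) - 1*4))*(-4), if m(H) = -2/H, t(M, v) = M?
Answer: 16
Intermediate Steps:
(m(-4)*((0 + t(-4, -1)) - 1*4))*(-4) = ((-2/(-4))*((0 - 4) - 1*4))*(-4) = ((-2*(-¼))*(-4 - 4))*(-4) = ((½)*(-8))*(-4) = -4*(-4) = 16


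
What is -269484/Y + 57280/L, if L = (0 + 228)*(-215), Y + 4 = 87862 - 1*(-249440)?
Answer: -813263378/413358699 ≈ -1.9675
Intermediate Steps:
Y = 337298 (Y = -4 + (87862 - 1*(-249440)) = -4 + (87862 + 249440) = -4 + 337302 = 337298)
L = -49020 (L = 228*(-215) = -49020)
-269484/Y + 57280/L = -269484/337298 + 57280/(-49020) = -269484*1/337298 + 57280*(-1/49020) = -134742/168649 - 2864/2451 = -813263378/413358699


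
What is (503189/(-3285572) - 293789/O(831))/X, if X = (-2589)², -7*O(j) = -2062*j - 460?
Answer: -1269885212459/6291150807654960564 ≈ -2.0185e-7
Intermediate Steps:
O(j) = 460/7 + 2062*j/7 (O(j) = -(-2062*j - 460)/7 = -(-460 - 2062*j)/7 = 460/7 + 2062*j/7)
X = 6702921
(503189/(-3285572) - 293789/O(831))/X = (503189/(-3285572) - 293789/(460/7 + (2062/7)*831))/6702921 = (503189*(-1/3285572) - 293789/(460/7 + 1713522/7))*(1/6702921) = (-503189/3285572 - 293789/1713982/7)*(1/6702921) = (-503189/3285572 - 293789*7/1713982)*(1/6702921) = (-503189/3285572 - 2056523/1713982)*(1/6702921) = -3809655637377/2815705633852*1/6702921 = -1269885212459/6291150807654960564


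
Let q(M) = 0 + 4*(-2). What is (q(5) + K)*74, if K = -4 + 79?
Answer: 4958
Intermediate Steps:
q(M) = -8 (q(M) = 0 - 8 = -8)
K = 75
(q(5) + K)*74 = (-8 + 75)*74 = 67*74 = 4958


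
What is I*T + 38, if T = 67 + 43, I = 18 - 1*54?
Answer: -3922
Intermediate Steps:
I = -36 (I = 18 - 54 = -36)
T = 110
I*T + 38 = -36*110 + 38 = -3960 + 38 = -3922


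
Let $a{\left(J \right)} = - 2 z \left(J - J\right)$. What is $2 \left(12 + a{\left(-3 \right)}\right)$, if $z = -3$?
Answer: $24$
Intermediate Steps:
$a{\left(J \right)} = 0$ ($a{\left(J \right)} = \left(-2\right) \left(-3\right) \left(J - J\right) = 6 \cdot 0 = 0$)
$2 \left(12 + a{\left(-3 \right)}\right) = 2 \left(12 + 0\right) = 2 \cdot 12 = 24$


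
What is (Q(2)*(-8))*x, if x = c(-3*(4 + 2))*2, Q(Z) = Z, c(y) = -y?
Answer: -576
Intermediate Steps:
x = 36 (x = -(-3)*(4 + 2)*2 = -(-3)*6*2 = -1*(-18)*2 = 18*2 = 36)
(Q(2)*(-8))*x = (2*(-8))*36 = -16*36 = -576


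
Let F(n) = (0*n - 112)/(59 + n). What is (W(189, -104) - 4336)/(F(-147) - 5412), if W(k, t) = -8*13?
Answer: 24420/29759 ≈ 0.82059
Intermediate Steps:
W(k, t) = -104
F(n) = -112/(59 + n) (F(n) = (0 - 112)/(59 + n) = -112/(59 + n))
(W(189, -104) - 4336)/(F(-147) - 5412) = (-104 - 4336)/(-112/(59 - 147) - 5412) = -4440/(-112/(-88) - 5412) = -4440/(-112*(-1/88) - 5412) = -4440/(14/11 - 5412) = -4440/(-59518/11) = -4440*(-11/59518) = 24420/29759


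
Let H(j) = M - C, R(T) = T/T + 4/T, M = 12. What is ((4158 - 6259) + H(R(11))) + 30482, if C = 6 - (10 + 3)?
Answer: 28400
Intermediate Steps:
R(T) = 1 + 4/T
C = -7 (C = 6 - 1*13 = 6 - 13 = -7)
H(j) = 19 (H(j) = 12 - 1*(-7) = 12 + 7 = 19)
((4158 - 6259) + H(R(11))) + 30482 = ((4158 - 6259) + 19) + 30482 = (-2101 + 19) + 30482 = -2082 + 30482 = 28400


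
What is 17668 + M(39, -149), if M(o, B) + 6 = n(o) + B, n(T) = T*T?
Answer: 19034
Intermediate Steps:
n(T) = T²
M(o, B) = -6 + B + o² (M(o, B) = -6 + (o² + B) = -6 + (B + o²) = -6 + B + o²)
17668 + M(39, -149) = 17668 + (-6 - 149 + 39²) = 17668 + (-6 - 149 + 1521) = 17668 + 1366 = 19034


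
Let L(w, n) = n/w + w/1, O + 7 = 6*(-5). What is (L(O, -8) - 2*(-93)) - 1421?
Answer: -47056/37 ≈ -1271.8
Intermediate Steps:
O = -37 (O = -7 + 6*(-5) = -7 - 30 = -37)
L(w, n) = w + n/w (L(w, n) = n/w + w*1 = n/w + w = w + n/w)
(L(O, -8) - 2*(-93)) - 1421 = ((-37 - 8/(-37)) - 2*(-93)) - 1421 = ((-37 - 8*(-1/37)) + 186) - 1421 = ((-37 + 8/37) + 186) - 1421 = (-1361/37 + 186) - 1421 = 5521/37 - 1421 = -47056/37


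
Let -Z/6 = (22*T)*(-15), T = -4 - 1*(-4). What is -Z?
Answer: 0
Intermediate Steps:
T = 0 (T = -4 + 4 = 0)
Z = 0 (Z = -6*22*0*(-15) = -0*(-15) = -6*0 = 0)
-Z = -1*0 = 0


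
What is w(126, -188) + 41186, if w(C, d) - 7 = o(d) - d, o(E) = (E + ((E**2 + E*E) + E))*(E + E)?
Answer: -26395931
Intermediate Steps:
o(E) = 2*E*(2*E + 2*E**2) (o(E) = (E + ((E**2 + E**2) + E))*(2*E) = (E + (2*E**2 + E))*(2*E) = (E + (E + 2*E**2))*(2*E) = (2*E + 2*E**2)*(2*E) = 2*E*(2*E + 2*E**2))
w(C, d) = 7 - d + 4*d**2*(1 + d) (w(C, d) = 7 + (4*d**2*(1 + d) - d) = 7 + (-d + 4*d**2*(1 + d)) = 7 - d + 4*d**2*(1 + d))
w(126, -188) + 41186 = (7 - 1*(-188) + 4*(-188)**2*(1 - 188)) + 41186 = (7 + 188 + 4*35344*(-187)) + 41186 = (7 + 188 - 26437312) + 41186 = -26437117 + 41186 = -26395931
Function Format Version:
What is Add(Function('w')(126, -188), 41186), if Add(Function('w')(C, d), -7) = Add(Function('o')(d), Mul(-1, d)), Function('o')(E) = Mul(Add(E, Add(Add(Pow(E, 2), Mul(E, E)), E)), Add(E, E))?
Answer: -26395931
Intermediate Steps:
Function('o')(E) = Mul(2, E, Add(Mul(2, E), Mul(2, Pow(E, 2)))) (Function('o')(E) = Mul(Add(E, Add(Add(Pow(E, 2), Pow(E, 2)), E)), Mul(2, E)) = Mul(Add(E, Add(Mul(2, Pow(E, 2)), E)), Mul(2, E)) = Mul(Add(E, Add(E, Mul(2, Pow(E, 2)))), Mul(2, E)) = Mul(Add(Mul(2, E), Mul(2, Pow(E, 2))), Mul(2, E)) = Mul(2, E, Add(Mul(2, E), Mul(2, Pow(E, 2)))))
Function('w')(C, d) = Add(7, Mul(-1, d), Mul(4, Pow(d, 2), Add(1, d))) (Function('w')(C, d) = Add(7, Add(Mul(4, Pow(d, 2), Add(1, d)), Mul(-1, d))) = Add(7, Add(Mul(-1, d), Mul(4, Pow(d, 2), Add(1, d)))) = Add(7, Mul(-1, d), Mul(4, Pow(d, 2), Add(1, d))))
Add(Function('w')(126, -188), 41186) = Add(Add(7, Mul(-1, -188), Mul(4, Pow(-188, 2), Add(1, -188))), 41186) = Add(Add(7, 188, Mul(4, 35344, -187)), 41186) = Add(Add(7, 188, -26437312), 41186) = Add(-26437117, 41186) = -26395931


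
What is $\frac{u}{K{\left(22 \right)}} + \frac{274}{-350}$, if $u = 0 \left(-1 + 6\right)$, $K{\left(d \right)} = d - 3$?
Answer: $- \frac{137}{175} \approx -0.78286$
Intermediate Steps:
$K{\left(d \right)} = -3 + d$
$u = 0$ ($u = 0 \cdot 5 = 0$)
$\frac{u}{K{\left(22 \right)}} + \frac{274}{-350} = \frac{0}{-3 + 22} + \frac{274}{-350} = \frac{0}{19} + 274 \left(- \frac{1}{350}\right) = 0 \cdot \frac{1}{19} - \frac{137}{175} = 0 - \frac{137}{175} = - \frac{137}{175}$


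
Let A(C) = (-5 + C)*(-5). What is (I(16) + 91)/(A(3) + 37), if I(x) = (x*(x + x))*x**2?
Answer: 131163/47 ≈ 2790.7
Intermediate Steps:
A(C) = 25 - 5*C
I(x) = 2*x**4 (I(x) = (x*(2*x))*x**2 = (2*x**2)*x**2 = 2*x**4)
(I(16) + 91)/(A(3) + 37) = (2*16**4 + 91)/((25 - 5*3) + 37) = (2*65536 + 91)/((25 - 15) + 37) = (131072 + 91)/(10 + 37) = 131163/47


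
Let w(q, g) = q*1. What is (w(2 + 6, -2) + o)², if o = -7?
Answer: 1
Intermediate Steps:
w(q, g) = q
(w(2 + 6, -2) + o)² = ((2 + 6) - 7)² = (8 - 7)² = 1² = 1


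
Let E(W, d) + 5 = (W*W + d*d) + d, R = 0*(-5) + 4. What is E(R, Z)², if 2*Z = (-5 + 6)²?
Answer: 2209/16 ≈ 138.06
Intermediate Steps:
R = 4 (R = 0 + 4 = 4)
Z = ½ (Z = (-5 + 6)²/2 = (½)*1² = (½)*1 = ½ ≈ 0.50000)
E(W, d) = -5 + d + W² + d² (E(W, d) = -5 + ((W*W + d*d) + d) = -5 + ((W² + d²) + d) = -5 + (d + W² + d²) = -5 + d + W² + d²)
E(R, Z)² = (-5 + ½ + 4² + (½)²)² = (-5 + ½ + 16 + ¼)² = (47/4)² = 2209/16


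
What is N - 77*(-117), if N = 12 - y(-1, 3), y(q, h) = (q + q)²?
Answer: 9017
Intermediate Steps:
y(q, h) = 4*q² (y(q, h) = (2*q)² = 4*q²)
N = 8 (N = 12 - 4*(-1)² = 12 - 4 = 8)
N - 77*(-117) = 8 - 77*(-117) = 8 + 9009 = 9017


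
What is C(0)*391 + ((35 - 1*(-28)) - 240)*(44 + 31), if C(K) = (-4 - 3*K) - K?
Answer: -14839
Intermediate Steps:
C(K) = -4 - 4*K
C(0)*391 + ((35 - 1*(-28)) - 240)*(44 + 31) = (-4 - 4*0)*391 + ((35 - 1*(-28)) - 240)*(44 + 31) = (-4 + 0)*391 + ((35 + 28) - 240)*75 = -4*391 + (63 - 240)*75 = -1564 - 177*75 = -1564 - 13275 = -14839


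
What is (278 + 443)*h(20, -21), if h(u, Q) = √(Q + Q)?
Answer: 721*I*√42 ≈ 4672.6*I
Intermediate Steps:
h(u, Q) = √2*√Q (h(u, Q) = √(2*Q) = √2*√Q)
(278 + 443)*h(20, -21) = (278 + 443)*(√2*√(-21)) = 721*(√2*(I*√21)) = 721*(I*√42) = 721*I*√42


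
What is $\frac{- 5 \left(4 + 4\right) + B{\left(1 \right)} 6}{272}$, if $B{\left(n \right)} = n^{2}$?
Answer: $- \frac{1}{8} \approx -0.125$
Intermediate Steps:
$\frac{- 5 \left(4 + 4\right) + B{\left(1 \right)} 6}{272} = \frac{- 5 \left(4 + 4\right) + 1^{2} \cdot 6}{272} = \left(\left(-5\right) 8 + 1 \cdot 6\right) \frac{1}{272} = \left(-40 + 6\right) \frac{1}{272} = \left(-34\right) \frac{1}{272} = - \frac{1}{8}$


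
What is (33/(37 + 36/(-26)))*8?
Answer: 3432/463 ≈ 7.4125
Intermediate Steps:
(33/(37 + 36/(-26)))*8 = (33/(37 + 36*(-1/26)))*8 = (33/(37 - 18/13))*8 = (33/(463/13))*8 = ((13/463)*33)*8 = (429/463)*8 = 3432/463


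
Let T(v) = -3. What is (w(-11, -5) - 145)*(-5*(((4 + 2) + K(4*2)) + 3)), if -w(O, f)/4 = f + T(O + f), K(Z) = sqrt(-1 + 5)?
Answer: 6215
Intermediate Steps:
K(Z) = 2 (K(Z) = sqrt(4) = 2)
w(O, f) = 12 - 4*f (w(O, f) = -4*(f - 3) = -4*(-3 + f) = 12 - 4*f)
(w(-11, -5) - 145)*(-5*(((4 + 2) + K(4*2)) + 3)) = ((12 - 4*(-5)) - 145)*(-5*(((4 + 2) + 2) + 3)) = ((12 + 20) - 145)*(-5*((6 + 2) + 3)) = (32 - 145)*(-5*(8 + 3)) = -(-565)*11 = -113*(-55) = 6215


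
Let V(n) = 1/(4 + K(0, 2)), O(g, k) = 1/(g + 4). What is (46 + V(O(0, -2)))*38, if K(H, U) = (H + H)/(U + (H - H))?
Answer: 3515/2 ≈ 1757.5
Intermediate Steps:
O(g, k) = 1/(4 + g)
K(H, U) = 2*H/U (K(H, U) = (2*H)/(U + 0) = (2*H)/U = 2*H/U)
V(n) = ¼ (V(n) = 1/(4 + 2*0/2) = 1/(4 + 2*0*(½)) = 1/(4 + 0) = 1/4 = ¼)
(46 + V(O(0, -2)))*38 = (46 + ¼)*38 = (185/4)*38 = 3515/2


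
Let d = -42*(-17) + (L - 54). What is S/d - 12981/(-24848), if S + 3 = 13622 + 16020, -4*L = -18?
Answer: 1490191493/33022992 ≈ 45.126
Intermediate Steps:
L = 9/2 (L = -¼*(-18) = 9/2 ≈ 4.5000)
d = 1329/2 (d = -42*(-17) + (9/2 - 54) = 714 - 99/2 = 1329/2 ≈ 664.50)
S = 29639 (S = -3 + (13622 + 16020) = -3 + 29642 = 29639)
S/d - 12981/(-24848) = 29639/(1329/2) - 12981/(-24848) = 29639*(2/1329) - 12981*(-1/24848) = 59278/1329 + 12981/24848 = 1490191493/33022992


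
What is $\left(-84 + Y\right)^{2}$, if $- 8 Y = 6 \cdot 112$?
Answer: $28224$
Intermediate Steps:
$Y = -84$ ($Y = - \frac{6 \cdot 112}{8} = \left(- \frac{1}{8}\right) 672 = -84$)
$\left(-84 + Y\right)^{2} = \left(-84 - 84\right)^{2} = \left(-168\right)^{2} = 28224$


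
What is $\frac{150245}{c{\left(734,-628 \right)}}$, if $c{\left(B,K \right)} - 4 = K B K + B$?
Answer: $\frac{150245}{289478594} \approx 0.00051902$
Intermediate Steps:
$c{\left(B,K \right)} = 4 + B + B K^{2}$ ($c{\left(B,K \right)} = 4 + \left(K B K + B\right) = 4 + \left(B K K + B\right) = 4 + \left(B K^{2} + B\right) = 4 + \left(B + B K^{2}\right) = 4 + B + B K^{2}$)
$\frac{150245}{c{\left(734,-628 \right)}} = \frac{150245}{4 + 734 + 734 \left(-628\right)^{2}} = \frac{150245}{4 + 734 + 734 \cdot 394384} = \frac{150245}{4 + 734 + 289477856} = \frac{150245}{289478594}$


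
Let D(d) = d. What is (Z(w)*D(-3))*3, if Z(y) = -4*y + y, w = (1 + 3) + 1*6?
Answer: 270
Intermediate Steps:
w = 10 (w = 4 + 6 = 10)
Z(y) = -3*y
(Z(w)*D(-3))*3 = (-3*10*(-3))*3 = -30*(-3)*3 = 90*3 = 270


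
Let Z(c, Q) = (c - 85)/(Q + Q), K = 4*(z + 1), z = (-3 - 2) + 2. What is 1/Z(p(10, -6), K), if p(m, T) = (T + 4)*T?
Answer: 16/73 ≈ 0.21918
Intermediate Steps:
z = -3 (z = -5 + 2 = -3)
p(m, T) = T*(4 + T) (p(m, T) = (4 + T)*T = T*(4 + T))
K = -8 (K = 4*(-3 + 1) = 4*(-2) = -8)
Z(c, Q) = (-85 + c)/(2*Q) (Z(c, Q) = (-85 + c)/((2*Q)) = (-85 + c)*(1/(2*Q)) = (-85 + c)/(2*Q))
1/Z(p(10, -6), K) = 1/((½)*(-85 - 6*(4 - 6))/(-8)) = 1/((½)*(-⅛)*(-85 - 6*(-2))) = 1/((½)*(-⅛)*(-85 + 12)) = 1/((½)*(-⅛)*(-73)) = 1/(73/16) = 16/73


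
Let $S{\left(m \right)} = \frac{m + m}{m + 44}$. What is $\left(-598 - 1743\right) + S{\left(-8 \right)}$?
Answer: $- \frac{21073}{9} \approx -2341.4$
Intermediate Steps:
$S{\left(m \right)} = \frac{2 m}{44 + m}$
$\left(-598 - 1743\right) + S{\left(-8 \right)} = \left(-598 - 1743\right) + 2 \left(-8\right) \frac{1}{44 - 8} = -2341 + 2 \left(-8\right) \frac{1}{36} = -2341 - \frac{4}{9} = - \frac{21073}{9}$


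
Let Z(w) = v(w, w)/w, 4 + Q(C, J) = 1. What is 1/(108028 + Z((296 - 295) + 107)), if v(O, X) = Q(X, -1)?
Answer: 36/3889007 ≈ 9.2569e-6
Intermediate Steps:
Q(C, J) = -3 (Q(C, J) = -4 + 1 = -3)
v(O, X) = -3
Z(w) = -3/w
1/(108028 + Z((296 - 295) + 107)) = 1/(108028 - 3/((296 - 295) + 107)) = 1/(108028 - 3/(1 + 107)) = 1/(108028 - 3/108) = 1/(108028 - 3*1/108) = 1/(108028 - 1/36) = 1/(3889007/36) = 36/3889007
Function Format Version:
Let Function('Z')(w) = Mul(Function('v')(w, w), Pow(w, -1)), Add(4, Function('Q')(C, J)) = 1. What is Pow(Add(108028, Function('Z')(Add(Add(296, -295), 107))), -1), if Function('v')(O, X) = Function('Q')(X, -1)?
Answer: Rational(36, 3889007) ≈ 9.2569e-6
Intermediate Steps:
Function('Q')(C, J) = -3 (Function('Q')(C, J) = Add(-4, 1) = -3)
Function('v')(O, X) = -3
Function('Z')(w) = Mul(-3, Pow(w, -1))
Pow(Add(108028, Function('Z')(Add(Add(296, -295), 107))), -1) = Pow(Add(108028, Mul(-3, Pow(Add(Add(296, -295), 107), -1))), -1) = Pow(Add(108028, Mul(-3, Pow(Add(1, 107), -1))), -1) = Pow(Add(108028, Mul(-3, Pow(108, -1))), -1) = Pow(Add(108028, Mul(-3, Rational(1, 108))), -1) = Pow(Add(108028, Rational(-1, 36)), -1) = Pow(Rational(3889007, 36), -1) = Rational(36, 3889007)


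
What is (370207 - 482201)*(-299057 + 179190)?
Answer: 13424384798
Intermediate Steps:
(370207 - 482201)*(-299057 + 179190) = -111994*(-119867) = 13424384798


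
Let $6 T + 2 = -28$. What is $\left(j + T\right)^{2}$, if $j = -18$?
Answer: $529$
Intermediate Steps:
$T = -5$ ($T = - \frac{1}{3} + \frac{1}{6} \left(-28\right) = - \frac{1}{3} - \frac{14}{3} = -5$)
$\left(j + T\right)^{2} = \left(-18 - 5\right)^{2} = \left(-23\right)^{2} = 529$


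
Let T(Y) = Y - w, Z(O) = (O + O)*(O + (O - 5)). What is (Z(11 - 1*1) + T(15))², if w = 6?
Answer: 95481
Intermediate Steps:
Z(O) = 2*O*(-5 + 2*O) (Z(O) = (2*O)*(O + (-5 + O)) = (2*O)*(-5 + 2*O) = 2*O*(-5 + 2*O))
T(Y) = -6 + Y (T(Y) = Y - 1*6 = Y - 6 = -6 + Y)
(Z(11 - 1*1) + T(15))² = (2*(11 - 1*1)*(-5 + 2*(11 - 1*1)) + (-6 + 15))² = (2*(11 - 1)*(-5 + 2*(11 - 1)) + 9)² = (2*10*(-5 + 2*10) + 9)² = (2*10*(-5 + 20) + 9)² = (2*10*15 + 9)² = (300 + 9)² = 309² = 95481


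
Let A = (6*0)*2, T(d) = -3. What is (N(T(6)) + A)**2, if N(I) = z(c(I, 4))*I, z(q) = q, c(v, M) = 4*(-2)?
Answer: 576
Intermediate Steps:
c(v, M) = -8
A = 0 (A = 0*2 = 0)
N(I) = -8*I
(N(T(6)) + A)**2 = (-8*(-3) + 0)**2 = (24 + 0)**2 = 24**2 = 576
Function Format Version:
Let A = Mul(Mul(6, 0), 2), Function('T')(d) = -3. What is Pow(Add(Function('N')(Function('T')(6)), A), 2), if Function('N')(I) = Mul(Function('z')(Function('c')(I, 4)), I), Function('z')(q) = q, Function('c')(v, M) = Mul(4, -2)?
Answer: 576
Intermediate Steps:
Function('c')(v, M) = -8
A = 0 (A = Mul(0, 2) = 0)
Function('N')(I) = Mul(-8, I)
Pow(Add(Function('N')(Function('T')(6)), A), 2) = Pow(Add(Mul(-8, -3), 0), 2) = Pow(Add(24, 0), 2) = Pow(24, 2) = 576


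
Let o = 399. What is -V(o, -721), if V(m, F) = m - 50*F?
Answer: -36449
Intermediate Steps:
V(m, F) = m - 50*F
-V(o, -721) = -(399 - 50*(-721)) = -(399 + 36050) = -1*36449 = -36449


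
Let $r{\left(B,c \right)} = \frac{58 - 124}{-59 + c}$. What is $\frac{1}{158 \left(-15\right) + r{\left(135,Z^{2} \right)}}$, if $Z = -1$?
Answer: $- \frac{29}{68697} \approx -0.00042214$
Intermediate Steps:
$r{\left(B,c \right)} = - \frac{66}{-59 + c}$
$\frac{1}{158 \left(-15\right) + r{\left(135,Z^{2} \right)}} = \frac{1}{158 \left(-15\right) - \frac{66}{-59 + \left(-1\right)^{2}}} = \frac{1}{-2370 - \frac{66}{-59 + 1}} = \frac{1}{-2370 - \frac{66}{-58}} = \frac{1}{-2370 - - \frac{33}{29}} = \frac{1}{-2370 + \frac{33}{29}} = \frac{1}{- \frac{68697}{29}} = - \frac{29}{68697}$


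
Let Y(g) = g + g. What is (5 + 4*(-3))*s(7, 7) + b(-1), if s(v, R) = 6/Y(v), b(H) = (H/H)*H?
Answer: -4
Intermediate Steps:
Y(g) = 2*g
b(H) = H (b(H) = 1*H = H)
s(v, R) = 3/v (s(v, R) = 6/((2*v)) = 6*(1/(2*v)) = 3/v)
(5 + 4*(-3))*s(7, 7) + b(-1) = (5 + 4*(-3))*(3/7) - 1 = (5 - 12)*(3*(⅐)) - 1 = -7*3/7 - 1 = -3 - 1 = -4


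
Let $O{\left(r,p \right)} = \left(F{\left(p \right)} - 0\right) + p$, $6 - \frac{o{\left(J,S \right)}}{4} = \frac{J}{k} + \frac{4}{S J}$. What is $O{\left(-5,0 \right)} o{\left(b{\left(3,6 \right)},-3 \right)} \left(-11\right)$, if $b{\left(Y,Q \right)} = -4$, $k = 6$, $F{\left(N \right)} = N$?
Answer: $0$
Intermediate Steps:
$o{\left(J,S \right)} = 24 - \frac{2 J}{3} - \frac{16}{J S}$ ($o{\left(J,S \right)} = 24 - 4 \left(\frac{J}{6} + \frac{4}{S J}\right) = 24 - 4 \left(J \frac{1}{6} + \frac{4}{J S}\right) = 24 - 4 \left(\frac{J}{6} + 4 \frac{1}{J S}\right) = 24 - 4 \left(\frac{J}{6} + \frac{4}{J S}\right) = 24 - \left(\frac{2 J}{3} + \frac{16}{J S}\right) = 24 - \frac{2 J}{3} - \frac{16}{J S}$)
$O{\left(r,p \right)} = 2 p$ ($O{\left(r,p \right)} = \left(p - 0\right) + p = \left(p + 0\right) + p = p + p = 2 p$)
$O{\left(-5,0 \right)} o{\left(b{\left(3,6 \right)},-3 \right)} \left(-11\right) = 2 \cdot 0 \left(24 - - \frac{8}{3} - \frac{16}{\left(-4\right) \left(-3\right)}\right) \left(-11\right) = 0 \left(24 + \frac{8}{3} - \left(-4\right) \left(- \frac{1}{3}\right)\right) \left(-11\right) = 0 \left(24 + \frac{8}{3} - \frac{4}{3}\right) \left(-11\right) = 0 \cdot \frac{76}{3} \left(-11\right) = 0 \left(-11\right) = 0$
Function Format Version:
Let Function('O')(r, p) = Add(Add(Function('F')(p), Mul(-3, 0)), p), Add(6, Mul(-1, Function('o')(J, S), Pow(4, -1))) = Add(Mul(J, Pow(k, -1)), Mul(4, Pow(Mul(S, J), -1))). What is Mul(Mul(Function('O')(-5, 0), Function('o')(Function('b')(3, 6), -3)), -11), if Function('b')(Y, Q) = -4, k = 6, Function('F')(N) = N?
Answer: 0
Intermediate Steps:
Function('o')(J, S) = Add(24, Mul(Rational(-2, 3), J), Mul(-16, Pow(J, -1), Pow(S, -1))) (Function('o')(J, S) = Add(24, Mul(-4, Add(Mul(J, Pow(6, -1)), Mul(4, Pow(Mul(S, J), -1))))) = Add(24, Mul(-4, Add(Mul(J, Rational(1, 6)), Mul(4, Pow(Mul(J, S), -1))))) = Add(24, Mul(-4, Add(Mul(Rational(1, 6), J), Mul(4, Mul(Pow(J, -1), Pow(S, -1)))))) = Add(24, Mul(-4, Add(Mul(Rational(1, 6), J), Mul(4, Pow(J, -1), Pow(S, -1))))) = Add(24, Add(Mul(Rational(-2, 3), J), Mul(-16, Pow(J, -1), Pow(S, -1)))) = Add(24, Mul(Rational(-2, 3), J), Mul(-16, Pow(J, -1), Pow(S, -1))))
Function('O')(r, p) = Mul(2, p) (Function('O')(r, p) = Add(Add(p, Mul(-3, 0)), p) = Add(Add(p, 0), p) = Add(p, p) = Mul(2, p))
Mul(Mul(Function('O')(-5, 0), Function('o')(Function('b')(3, 6), -3)), -11) = Mul(Mul(Mul(2, 0), Add(24, Mul(Rational(-2, 3), -4), Mul(-16, Pow(-4, -1), Pow(-3, -1)))), -11) = Mul(Mul(0, Add(24, Rational(8, 3), Mul(-16, Rational(-1, 4), Rational(-1, 3)))), -11) = Mul(Mul(0, Add(24, Rational(8, 3), Rational(-4, 3))), -11) = Mul(Mul(0, Rational(76, 3)), -11) = Mul(0, -11) = 0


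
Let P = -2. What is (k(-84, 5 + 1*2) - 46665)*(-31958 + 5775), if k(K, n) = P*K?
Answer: 1217430951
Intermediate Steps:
k(K, n) = -2*K
(k(-84, 5 + 1*2) - 46665)*(-31958 + 5775) = (-2*(-84) - 46665)*(-31958 + 5775) = (168 - 46665)*(-26183) = -46497*(-26183) = 1217430951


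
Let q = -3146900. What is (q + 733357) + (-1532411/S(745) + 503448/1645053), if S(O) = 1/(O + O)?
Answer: -1253369133898667/548351 ≈ -2.2857e+9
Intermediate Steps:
S(O) = 1/(2*O)
(q + 733357) + (-1532411/S(745) + 503448/1645053) = (-3146900 + 733357) + (-1532411/((½)/745) + 503448/1645053) = -2413543 + (-1532411/((½)*(1/745)) + 503448*(1/1645053)) = -2413543 + (-1532411/1/1490 + 167816/548351) = -2413543 + (-1532411*1490 + 167816/548351) = -2413543 + (-2283292390 + 167816/548351) = -2413543 - 1252045665181074/548351 = -1253369133898667/548351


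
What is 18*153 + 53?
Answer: 2807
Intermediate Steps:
18*153 + 53 = 2754 + 53 = 2807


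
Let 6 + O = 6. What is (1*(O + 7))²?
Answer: 49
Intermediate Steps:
O = 0 (O = -6 + 6 = 0)
(1*(O + 7))² = (1*(0 + 7))² = (1*7)² = 7² = 49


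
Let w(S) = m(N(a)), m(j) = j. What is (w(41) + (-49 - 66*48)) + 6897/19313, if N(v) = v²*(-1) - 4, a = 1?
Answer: -62219589/19313 ≈ -3221.6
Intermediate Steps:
N(v) = -4 - v² (N(v) = -v² - 4 = -4 - v²)
w(S) = -5 (w(S) = -4 - 1*1² = -4 - 1*1 = -4 - 1 = -5)
(w(41) + (-49 - 66*48)) + 6897/19313 = (-5 + (-49 - 66*48)) + 6897/19313 = (-5 + (-49 - 3168)) + 6897*(1/19313) = (-5 - 3217) + 6897/19313 = -3222 + 6897/19313 = -62219589/19313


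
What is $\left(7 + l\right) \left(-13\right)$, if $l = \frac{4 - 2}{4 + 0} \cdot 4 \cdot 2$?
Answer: $-143$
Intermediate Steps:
$l = 4$ ($l = \frac{2}{4} \cdot 4 \cdot 2 = 2 \cdot \frac{1}{4} \cdot 4 \cdot 2 = \frac{1}{2} \cdot 4 \cdot 2 = 2 \cdot 2 = 4$)
$\left(7 + l\right) \left(-13\right) = \left(7 + 4\right) \left(-13\right) = 11 \left(-13\right) = -143$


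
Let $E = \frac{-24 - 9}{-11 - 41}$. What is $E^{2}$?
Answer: $\frac{1089}{2704} \approx 0.40274$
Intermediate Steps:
$E = \frac{33}{52}$ ($E = - \frac{33}{-52} = \left(-33\right) \left(- \frac{1}{52}\right) = \frac{33}{52} \approx 0.63461$)
$E^{2} = \left(\frac{33}{52}\right)^{2} = \frac{1089}{2704}$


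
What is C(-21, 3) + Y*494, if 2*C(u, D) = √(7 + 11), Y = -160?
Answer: -79040 + 3*√2/2 ≈ -79038.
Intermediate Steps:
C(u, D) = 3*√2/2 (C(u, D) = √(7 + 11)/2 = √18/2 = (3*√2)/2 = 3*√2/2)
C(-21, 3) + Y*494 = 3*√2/2 - 160*494 = 3*√2/2 - 79040 = -79040 + 3*√2/2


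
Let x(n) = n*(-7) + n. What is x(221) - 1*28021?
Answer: -29347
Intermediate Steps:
x(n) = -6*n (x(n) = -7*n + n = -6*n)
x(221) - 1*28021 = -6*221 - 1*28021 = -1326 - 28021 = -29347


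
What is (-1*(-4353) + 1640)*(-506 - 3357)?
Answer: -23150959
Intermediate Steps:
(-1*(-4353) + 1640)*(-506 - 3357) = (4353 + 1640)*(-3863) = 5993*(-3863) = -23150959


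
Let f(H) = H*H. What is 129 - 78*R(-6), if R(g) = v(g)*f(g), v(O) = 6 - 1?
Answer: -13911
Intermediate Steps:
v(O) = 5
f(H) = H²
R(g) = 5*g²
129 - 78*R(-6) = 129 - 390*(-6)² = 129 - 390*36 = 129 - 78*180 = 129 - 14040 = -13911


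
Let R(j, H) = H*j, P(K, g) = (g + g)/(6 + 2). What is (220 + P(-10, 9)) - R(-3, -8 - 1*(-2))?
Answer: 817/4 ≈ 204.25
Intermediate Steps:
P(K, g) = g/4 (P(K, g) = (2*g)/8 = (2*g)*(⅛) = g/4)
(220 + P(-10, 9)) - R(-3, -8 - 1*(-2)) = (220 + (¼)*9) - (-8 - 1*(-2))*(-3) = (220 + 9/4) - (-8 + 2)*(-3) = 889/4 - (-6)*(-3) = 889/4 - 1*18 = 889/4 - 18 = 817/4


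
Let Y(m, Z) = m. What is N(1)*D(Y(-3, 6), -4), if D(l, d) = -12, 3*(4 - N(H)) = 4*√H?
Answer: -32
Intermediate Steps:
N(H) = 4 - 4*√H/3
N(1)*D(Y(-3, 6), -4) = (4 - 4*√1/3)*(-12) = (4 - 4/3*1)*(-12) = (4 - 4/3)*(-12) = (8/3)*(-12) = -32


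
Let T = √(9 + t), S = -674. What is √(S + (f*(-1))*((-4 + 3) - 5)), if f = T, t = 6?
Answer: √(-674 + 6*√15) ≈ 25.51*I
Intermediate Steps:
T = √15 (T = √(9 + 6) = √15 ≈ 3.8730)
f = √15 ≈ 3.8730
√(S + (f*(-1))*((-4 + 3) - 5)) = √(-674 + (√15*(-1))*((-4 + 3) - 5)) = √(-674 + (-√15)*(-1 - 5)) = √(-674 - √15*(-6)) = √(-674 + 6*√15)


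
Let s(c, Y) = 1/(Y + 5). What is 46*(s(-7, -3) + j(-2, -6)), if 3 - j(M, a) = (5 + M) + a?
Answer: 299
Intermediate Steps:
s(c, Y) = 1/(5 + Y)
j(M, a) = -2 - M - a (j(M, a) = 3 - ((5 + M) + a) = 3 - (5 + M + a) = 3 + (-5 - M - a) = -2 - M - a)
46*(s(-7, -3) + j(-2, -6)) = 46*(1/(5 - 3) + (-2 - 1*(-2) - 1*(-6))) = 46*(1/2 + (-2 + 2 + 6)) = 46*(½ + 6) = 46*(13/2) = 299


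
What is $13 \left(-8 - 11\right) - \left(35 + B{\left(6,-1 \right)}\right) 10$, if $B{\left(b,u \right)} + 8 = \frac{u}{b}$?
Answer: $- \frac{1546}{3} \approx -515.33$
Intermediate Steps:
$B{\left(b,u \right)} = -8 + \frac{u}{b}$
$13 \left(-8 - 11\right) - \left(35 + B{\left(6,-1 \right)}\right) 10 = 13 \left(-8 - 11\right) - \left(35 - \frac{49}{6}\right) 10 = 13 \left(-19\right) - \left(35 - \frac{49}{6}\right) 10 = -247 - \left(35 - \frac{49}{6}\right) 10 = -247 - \frac{161}{6} \cdot 10 = -247 - \frac{805}{3} = - \frac{1546}{3}$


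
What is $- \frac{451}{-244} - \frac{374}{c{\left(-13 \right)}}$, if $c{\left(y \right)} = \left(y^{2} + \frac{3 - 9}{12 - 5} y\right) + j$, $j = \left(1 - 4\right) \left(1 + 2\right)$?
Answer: $- \frac{49247}{146156} \approx -0.33695$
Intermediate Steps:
$j = -9$ ($j = \left(-3\right) 3 = -9$)
$c{\left(y \right)} = -9 + y^{2} - \frac{6 y}{7}$ ($c{\left(y \right)} = \left(y^{2} + \frac{3 - 9}{12 - 5} y\right) - 9 = \left(y^{2} + - \frac{6}{7} y\right) - 9 = \left(y^{2} + \left(-6\right) \frac{1}{7} y\right) - 9 = \left(y^{2} - \frac{6 y}{7}\right) - 9 = -9 + y^{2} - \frac{6 y}{7}$)
$- \frac{451}{-244} - \frac{374}{c{\left(-13 \right)}} = - \frac{451}{-244} - \frac{374}{-9 + \left(-13\right)^{2} - - \frac{78}{7}} = \left(-451\right) \left(- \frac{1}{244}\right) - \frac{374}{-9 + 169 + \frac{78}{7}} = \frac{451}{244} - \frac{374}{\frac{1198}{7}} = \frac{451}{244} - \frac{1309}{599} = - \frac{49247}{146156}$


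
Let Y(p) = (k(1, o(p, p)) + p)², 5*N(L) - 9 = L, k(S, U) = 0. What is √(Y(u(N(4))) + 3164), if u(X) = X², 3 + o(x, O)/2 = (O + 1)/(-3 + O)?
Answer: √2006061/25 ≈ 56.654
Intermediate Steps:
o(x, O) = -6 + 2*(1 + O)/(-3 + O) (o(x, O) = -6 + 2*((O + 1)/(-3 + O)) = -6 + 2*((1 + O)/(-3 + O)) = -6 + 2*(1 + O)/(-3 + O))
N(L) = 9/5 + L/5
Y(p) = p² (Y(p) = (0 + p)² = p²)
√(Y(u(N(4))) + 3164) = √(((9/5 + (⅕)*4)²)² + 3164) = √(((9/5 + ⅘)²)² + 3164) = √(((13/5)²)² + 3164) = √((169/25)² + 3164) = √(28561/625 + 3164) = √(2006061/625) = √2006061/25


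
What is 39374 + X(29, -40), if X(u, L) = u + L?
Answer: 39363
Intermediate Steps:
X(u, L) = L + u
39374 + X(29, -40) = 39374 + (-40 + 29) = 39374 - 11 = 39363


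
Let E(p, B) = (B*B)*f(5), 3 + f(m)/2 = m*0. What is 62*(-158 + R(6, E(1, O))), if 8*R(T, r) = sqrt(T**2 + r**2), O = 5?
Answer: -9796 + 93*sqrt(626)/2 ≈ -8632.6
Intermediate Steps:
f(m) = -6 (f(m) = -6 + 2*(m*0) = -6 + 2*0 = -6 + 0 = -6)
E(p, B) = -6*B**2 (E(p, B) = (B*B)*(-6) = B**2*(-6) = -6*B**2)
R(T, r) = sqrt(T**2 + r**2)/8
62*(-158 + R(6, E(1, O))) = 62*(-158 + sqrt(6**2 + (-6*5**2)**2)/8) = 62*(-158 + sqrt(36 + (-6*25)**2)/8) = 62*(-158 + sqrt(36 + (-150)**2)/8) = 62*(-158 + sqrt(36 + 22500)/8) = 62*(-158 + sqrt(22536)/8) = 62*(-158 + (6*sqrt(626))/8) = 62*(-158 + 3*sqrt(626)/4) = -9796 + 93*sqrt(626)/2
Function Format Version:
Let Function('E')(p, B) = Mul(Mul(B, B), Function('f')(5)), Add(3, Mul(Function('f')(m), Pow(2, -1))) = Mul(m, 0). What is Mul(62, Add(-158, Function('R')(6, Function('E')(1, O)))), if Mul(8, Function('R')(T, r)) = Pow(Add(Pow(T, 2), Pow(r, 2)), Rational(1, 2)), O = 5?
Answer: Add(-9796, Mul(Rational(93, 2), Pow(626, Rational(1, 2)))) ≈ -8632.6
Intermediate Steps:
Function('f')(m) = -6 (Function('f')(m) = Add(-6, Mul(2, Mul(m, 0))) = Add(-6, Mul(2, 0)) = Add(-6, 0) = -6)
Function('E')(p, B) = Mul(-6, Pow(B, 2)) (Function('E')(p, B) = Mul(Mul(B, B), -6) = Mul(Pow(B, 2), -6) = Mul(-6, Pow(B, 2)))
Function('R')(T, r) = Mul(Rational(1, 8), Pow(Add(Pow(T, 2), Pow(r, 2)), Rational(1, 2)))
Mul(62, Add(-158, Function('R')(6, Function('E')(1, O)))) = Mul(62, Add(-158, Mul(Rational(1, 8), Pow(Add(Pow(6, 2), Pow(Mul(-6, Pow(5, 2)), 2)), Rational(1, 2))))) = Mul(62, Add(-158, Mul(Rational(1, 8), Pow(Add(36, Pow(Mul(-6, 25), 2)), Rational(1, 2))))) = Mul(62, Add(-158, Mul(Rational(1, 8), Pow(Add(36, Pow(-150, 2)), Rational(1, 2))))) = Mul(62, Add(-158, Mul(Rational(1, 8), Pow(Add(36, 22500), Rational(1, 2))))) = Mul(62, Add(-158, Mul(Rational(1, 8), Pow(22536, Rational(1, 2))))) = Mul(62, Add(-158, Mul(Rational(1, 8), Mul(6, Pow(626, Rational(1, 2)))))) = Mul(62, Add(-158, Mul(Rational(3, 4), Pow(626, Rational(1, 2))))) = Add(-9796, Mul(Rational(93, 2), Pow(626, Rational(1, 2))))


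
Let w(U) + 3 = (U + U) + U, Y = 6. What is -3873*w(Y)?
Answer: -58095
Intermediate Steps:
w(U) = -3 + 3*U (w(U) = -3 + ((U + U) + U) = -3 + (2*U + U) = -3 + 3*U)
-3873*w(Y) = -3873*(-3 + 3*6) = -3873*(-3 + 18) = -3873*15 = -58095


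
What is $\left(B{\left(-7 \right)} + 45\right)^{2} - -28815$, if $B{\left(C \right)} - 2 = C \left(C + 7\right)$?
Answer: $31024$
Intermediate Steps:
$B{\left(C \right)} = 2 + C \left(7 + C\right)$ ($B{\left(C \right)} = 2 + C \left(C + 7\right) = 2 + C \left(7 + C\right)$)
$\left(B{\left(-7 \right)} + 45\right)^{2} - -28815 = \left(\left(2 + \left(-7\right)^{2} + 7 \left(-7\right)\right) + 45\right)^{2} - -28815 = \left(\left(2 + 49 - 49\right) + 45\right)^{2} + 28815 = \left(2 + 45\right)^{2} + 28815 = 47^{2} + 28815 = 2209 + 28815 = 31024$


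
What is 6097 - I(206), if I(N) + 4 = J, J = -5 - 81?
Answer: 6187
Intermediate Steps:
J = -86
I(N) = -90 (I(N) = -4 - 86 = -90)
6097 - I(206) = 6097 - 1*(-90) = 6097 + 90 = 6187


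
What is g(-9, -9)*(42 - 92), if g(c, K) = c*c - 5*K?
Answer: -6300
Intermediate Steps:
g(c, K) = c² - 5*K
g(-9, -9)*(42 - 92) = ((-9)² - 5*(-9))*(42 - 92) = (81 + 45)*(-50) = 126*(-50) = -6300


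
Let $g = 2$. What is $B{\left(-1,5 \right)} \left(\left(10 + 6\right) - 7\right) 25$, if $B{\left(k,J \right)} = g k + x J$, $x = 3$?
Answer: $2925$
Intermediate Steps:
$B{\left(k,J \right)} = 2 k + 3 J$
$B{\left(-1,5 \right)} \left(\left(10 + 6\right) - 7\right) 25 = \left(2 \left(-1\right) + 3 \cdot 5\right) \left(\left(10 + 6\right) - 7\right) 25 = \left(-2 + 15\right) \left(16 - 7\right) 25 = 13 \cdot 9 \cdot 25 = 117 \cdot 25 = 2925$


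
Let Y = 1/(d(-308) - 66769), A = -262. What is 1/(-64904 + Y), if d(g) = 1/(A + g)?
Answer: -38058331/2470137915794 ≈ -1.5407e-5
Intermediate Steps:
d(g) = 1/(-262 + g)
Y = -570/38058331 (Y = 1/(1/(-262 - 308) - 66769) = 1/(1/(-570) - 66769) = 1/(-1/570 - 66769) = 1/(-38058331/570) = -570/38058331 ≈ -1.4977e-5)
1/(-64904 + Y) = 1/(-64904 - 570/38058331) = 1/(-2470137915794/38058331) = -38058331/2470137915794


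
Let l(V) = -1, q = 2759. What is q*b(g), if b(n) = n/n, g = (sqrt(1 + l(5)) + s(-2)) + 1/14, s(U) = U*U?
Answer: 2759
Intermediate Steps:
s(U) = U**2
g = 57/14 (g = (sqrt(1 - 1) + (-2)**2) + 1/14 = (sqrt(0) + 4) + 1/14 = (0 + 4) + 1/14 = 4 + 1/14 = 57/14 ≈ 4.0714)
b(n) = 1
q*b(g) = 2759*1 = 2759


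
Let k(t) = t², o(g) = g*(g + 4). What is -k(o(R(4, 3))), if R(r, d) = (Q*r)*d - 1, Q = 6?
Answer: -28355625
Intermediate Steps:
R(r, d) = -1 + 6*d*r (R(r, d) = (6*r)*d - 1 = 6*d*r - 1 = -1 + 6*d*r)
o(g) = g*(4 + g)
-k(o(R(4, 3))) = -((-1 + 6*3*4)*(4 + (-1 + 6*3*4)))² = -((-1 + 72)*(4 + (-1 + 72)))² = -(71*(4 + 71))² = -(71*75)² = -1*5325² = -1*28355625 = -28355625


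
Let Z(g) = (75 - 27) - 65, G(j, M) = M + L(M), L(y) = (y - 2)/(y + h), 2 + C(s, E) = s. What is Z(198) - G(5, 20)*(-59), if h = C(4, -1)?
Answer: 13324/11 ≈ 1211.3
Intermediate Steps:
C(s, E) = -2 + s
h = 2 (h = -2 + 4 = 2)
L(y) = (-2 + y)/(2 + y) (L(y) = (y - 2)/(y + 2) = (-2 + y)/(2 + y))
G(j, M) = M + (-2 + M)/(2 + M)
Z(g) = -17 (Z(g) = 48 - 65 = -17)
Z(198) - G(5, 20)*(-59) = -17 - (-2 + 20 + 20*(2 + 20))/(2 + 20)*(-59) = -17 - (-2 + 20 + 20*22)/22*(-59) = -17 - (-2 + 20 + 440)/22*(-59) = -17 - (1/22)*458*(-59) = -17 - 229*(-59)/11 = -17 - 1*(-13511/11) = -17 + 13511/11 = 13324/11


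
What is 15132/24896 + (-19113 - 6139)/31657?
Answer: -37410017/197033168 ≈ -0.18987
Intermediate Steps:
15132/24896 + (-19113 - 6139)/31657 = 15132*(1/24896) - 25252*1/31657 = 3783/6224 - 25252/31657 = -37410017/197033168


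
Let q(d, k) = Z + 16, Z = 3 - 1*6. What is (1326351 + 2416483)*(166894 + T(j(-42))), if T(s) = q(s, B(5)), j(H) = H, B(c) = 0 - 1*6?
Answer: 624705194438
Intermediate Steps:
B(c) = -6 (B(c) = 0 - 6 = -6)
Z = -3 (Z = 3 - 6 = -3)
q(d, k) = 13 (q(d, k) = -3 + 16 = 13)
T(s) = 13
(1326351 + 2416483)*(166894 + T(j(-42))) = (1326351 + 2416483)*(166894 + 13) = 3742834*166907 = 624705194438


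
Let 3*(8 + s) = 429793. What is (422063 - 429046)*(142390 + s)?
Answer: -5984005037/3 ≈ -1.9947e+9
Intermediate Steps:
s = 429769/3 (s = -8 + (⅓)*429793 = -8 + 429793/3 = 429769/3 ≈ 1.4326e+5)
(422063 - 429046)*(142390 + s) = (422063 - 429046)*(142390 + 429769/3) = -6983*856939/3 = -5984005037/3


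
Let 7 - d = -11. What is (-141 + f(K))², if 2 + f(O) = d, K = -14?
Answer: 15625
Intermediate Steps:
d = 18 (d = 7 - 1*(-11) = 7 + 11 = 18)
f(O) = 16 (f(O) = -2 + 18 = 16)
(-141 + f(K))² = (-141 + 16)² = (-125)² = 15625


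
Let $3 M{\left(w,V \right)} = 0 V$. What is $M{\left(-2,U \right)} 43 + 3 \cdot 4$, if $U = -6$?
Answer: $12$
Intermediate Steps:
$M{\left(w,V \right)} = 0$ ($M{\left(w,V \right)} = \frac{0 V}{3} = \frac{1}{3} \cdot 0 = 0$)
$M{\left(-2,U \right)} 43 + 3 \cdot 4 = 0 \cdot 43 + 3 \cdot 4 = 0 + 12 = 12$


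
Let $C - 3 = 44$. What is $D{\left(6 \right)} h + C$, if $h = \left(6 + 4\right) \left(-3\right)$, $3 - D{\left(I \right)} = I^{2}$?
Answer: $1037$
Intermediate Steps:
$C = 47$ ($C = 3 + 44 = 47$)
$D{\left(I \right)} = 3 - I^{2}$
$h = -30$ ($h = 10 \left(-3\right) = -30$)
$D{\left(6 \right)} h + C = \left(3 - 6^{2}\right) \left(-30\right) + 47 = \left(3 - 36\right) \left(-30\right) + 47 = \left(-33\right) \left(-30\right) + 47 = 990 + 47 = 1037$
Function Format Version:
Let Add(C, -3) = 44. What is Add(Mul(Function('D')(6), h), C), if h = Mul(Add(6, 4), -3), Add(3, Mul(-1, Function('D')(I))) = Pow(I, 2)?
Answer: 1037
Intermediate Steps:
C = 47 (C = Add(3, 44) = 47)
Function('D')(I) = Add(3, Mul(-1, Pow(I, 2)))
h = -30 (h = Mul(10, -3) = -30)
Add(Mul(Function('D')(6), h), C) = Add(Mul(Add(3, Mul(-1, Pow(6, 2))), -30), 47) = Add(Mul(Add(3, Mul(-1, 36)), -30), 47) = Add(Mul(Add(3, -36), -30), 47) = Add(Mul(-33, -30), 47) = Add(990, 47) = 1037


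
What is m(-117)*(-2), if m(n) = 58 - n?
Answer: -350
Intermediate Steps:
m(-117)*(-2) = (58 - 1*(-117))*(-2) = (58 + 117)*(-2) = 175*(-2) = -350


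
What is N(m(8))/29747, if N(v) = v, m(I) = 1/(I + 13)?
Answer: 1/624687 ≈ 1.6008e-6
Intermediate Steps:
m(I) = 1/(13 + I)
N(m(8))/29747 = 1/((13 + 8)*29747) = (1/29747)/21 = (1/21)*(1/29747) = 1/624687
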